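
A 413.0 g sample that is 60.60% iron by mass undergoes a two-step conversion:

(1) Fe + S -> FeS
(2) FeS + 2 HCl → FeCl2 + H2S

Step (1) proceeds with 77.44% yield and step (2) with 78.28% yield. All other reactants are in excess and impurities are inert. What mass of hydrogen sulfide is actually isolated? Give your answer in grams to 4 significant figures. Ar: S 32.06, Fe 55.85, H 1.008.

92.57 g

Pure Fe = 413.0 × 0.6060 = 250.28 g.
M(Fe) = 55.85 g/mol.
M(H2S) = 2(1.008) + 32.06 = 34.076 g/mol.
n(Fe) = 250.28 / 55.85 = 4.4813 mol.
Step 1 (Fe:FeS = 1:1): theoretical n(FeS) = 4.4813 mol; at 77.44% yield, n(FeS) = 3.4703 mol.
Step 2 (FeS:H2S = 1:1): theoretical n(H2S) = 3.4703 mol, so theoretical mass = 3.4703 × 34.076 = 118.25 g.
At 78.28% yield, actual mass of H2S = 118.25 × 0.7828 = 92.569 g.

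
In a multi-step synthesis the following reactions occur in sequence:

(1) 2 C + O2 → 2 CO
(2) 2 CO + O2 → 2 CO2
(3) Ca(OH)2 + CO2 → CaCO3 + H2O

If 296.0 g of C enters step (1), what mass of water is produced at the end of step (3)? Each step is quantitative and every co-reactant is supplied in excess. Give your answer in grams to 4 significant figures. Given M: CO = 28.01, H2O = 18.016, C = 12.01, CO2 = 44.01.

n(C) = 296.0 / 12.01 = 24.646 mol.
Reaction (1): C→CO ratio 2:2 ⇒ n(CO) = 24.646 mol.
Reaction (2): CO→CO2 ratio 2:2 ⇒ n(CO2) = 24.646 mol.
Reaction (3): CO2→H2O ratio 1:1 ⇒ n(H2O) = 24.646 mol.
Mass of H2O = 24.646 × 18.016 = 444.02 g.

444.0 g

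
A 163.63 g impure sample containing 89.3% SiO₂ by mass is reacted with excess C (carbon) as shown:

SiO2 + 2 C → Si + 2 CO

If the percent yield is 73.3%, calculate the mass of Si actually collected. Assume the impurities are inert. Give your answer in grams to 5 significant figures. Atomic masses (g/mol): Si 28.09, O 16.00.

50.069 g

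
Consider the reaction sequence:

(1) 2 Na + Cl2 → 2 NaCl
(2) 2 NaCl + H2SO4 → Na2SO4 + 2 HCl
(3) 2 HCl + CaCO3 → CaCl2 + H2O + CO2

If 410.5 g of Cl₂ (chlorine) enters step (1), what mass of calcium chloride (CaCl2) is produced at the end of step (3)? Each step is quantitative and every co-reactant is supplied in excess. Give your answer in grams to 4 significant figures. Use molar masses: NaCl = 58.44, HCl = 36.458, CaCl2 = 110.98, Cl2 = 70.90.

n(Cl2) = 410.5 / 70.90 = 5.7898 mol.
Reaction (1): Cl2→NaCl ratio 1:2 ⇒ n(NaCl) = 11.580 mol.
Reaction (2): NaCl→HCl ratio 2:2 ⇒ n(HCl) = 11.580 mol.
Reaction (3): HCl→CaCl2 ratio 2:1 ⇒ n(CaCl2) = 5.7898 mol.
Mass of CaCl2 = 5.7898 × 110.98 = 642.56 g.

642.6 g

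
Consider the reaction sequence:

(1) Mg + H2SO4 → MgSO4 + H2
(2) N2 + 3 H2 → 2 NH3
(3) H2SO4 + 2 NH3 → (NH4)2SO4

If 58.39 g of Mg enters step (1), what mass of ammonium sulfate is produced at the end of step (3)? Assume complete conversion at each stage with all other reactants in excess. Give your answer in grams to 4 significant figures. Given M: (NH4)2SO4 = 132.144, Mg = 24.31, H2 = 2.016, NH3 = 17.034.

n(Mg) = 58.39 / 24.31 = 2.4019 mol.
Reaction (1): Mg→H2 ratio 1:1 ⇒ n(H2) = 2.4019 mol.
Reaction (2): H2→NH3 ratio 3:2 ⇒ n(NH3) = 1.6013 mol.
Reaction (3): NH3→(NH4)2SO4 ratio 2:1 ⇒ n((NH4)2SO4) = 0.80063 mol.
Mass of (NH4)2SO4 = 0.80063 × 132.144 = 105.80 g.

105.8 g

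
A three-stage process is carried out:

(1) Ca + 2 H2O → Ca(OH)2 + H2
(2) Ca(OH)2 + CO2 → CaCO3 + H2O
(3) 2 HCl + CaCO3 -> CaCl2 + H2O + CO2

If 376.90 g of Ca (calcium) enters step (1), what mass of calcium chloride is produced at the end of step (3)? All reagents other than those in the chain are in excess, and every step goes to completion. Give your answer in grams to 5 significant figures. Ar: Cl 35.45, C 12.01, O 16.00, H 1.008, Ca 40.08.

1043.6 g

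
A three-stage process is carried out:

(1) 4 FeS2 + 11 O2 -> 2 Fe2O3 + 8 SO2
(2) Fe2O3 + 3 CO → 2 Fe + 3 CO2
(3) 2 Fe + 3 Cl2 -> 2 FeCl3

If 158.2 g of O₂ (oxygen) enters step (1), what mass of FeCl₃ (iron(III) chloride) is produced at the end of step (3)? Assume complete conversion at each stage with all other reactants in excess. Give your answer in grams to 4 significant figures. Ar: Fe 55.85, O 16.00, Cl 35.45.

291.6 g

M(O2) = 2(16.00) = 32.00 g/mol.
M(FeCl3) = 55.85 + 3(35.45) = 162.20 g/mol.
n(O2) = 158.2 / 32.00 = 4.9437 mol.
Reaction (1): O2→Fe2O3 ratio 11:2 ⇒ n(Fe2O3) = 0.89886 mol.
Reaction (2): Fe2O3→Fe ratio 1:2 ⇒ n(Fe) = 1.7977 mol.
Reaction (3): Fe→FeCl3 ratio 2:2 ⇒ n(FeCl3) = 1.7977 mol.
Mass of FeCl3 = 1.7977 × 162.20 = 291.59 g.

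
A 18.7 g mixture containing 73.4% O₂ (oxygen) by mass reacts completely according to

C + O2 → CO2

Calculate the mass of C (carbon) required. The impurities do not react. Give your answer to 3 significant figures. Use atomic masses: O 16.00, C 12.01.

Mass of pure O2 = 18.7 g × 0.734 = 13.73 g.
M(O2) = 2(16.00) = 32.00 g/mol.
M(C) = 12.01 g/mol.
n(O2) = 13.73 g / 32.00 g/mol = 0.4289 mol.
From the equation the O2:C mole ratio is 1:1, so n(C) = 0.4289 × 1/1 = 0.4289 mol.
Mass of C = 0.4289 mol × 12.01 g/mol = 5.151 g.

5.15 g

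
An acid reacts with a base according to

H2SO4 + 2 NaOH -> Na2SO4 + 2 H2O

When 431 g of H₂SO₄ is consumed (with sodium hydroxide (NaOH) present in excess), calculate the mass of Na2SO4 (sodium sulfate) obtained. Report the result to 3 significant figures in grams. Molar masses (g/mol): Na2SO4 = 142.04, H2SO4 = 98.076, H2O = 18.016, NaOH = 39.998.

n(H2SO4) = 431.0 g / 98.076 g/mol = 4.395 mol.
From the equation the H2SO4:Na2SO4 mole ratio is 1:1, so n(Na2SO4) = 4.395 × 1/1 = 4.395 mol.
Mass of Na2SO4 = 4.395 mol × 142.04 g/mol = 624.2 g.

624 g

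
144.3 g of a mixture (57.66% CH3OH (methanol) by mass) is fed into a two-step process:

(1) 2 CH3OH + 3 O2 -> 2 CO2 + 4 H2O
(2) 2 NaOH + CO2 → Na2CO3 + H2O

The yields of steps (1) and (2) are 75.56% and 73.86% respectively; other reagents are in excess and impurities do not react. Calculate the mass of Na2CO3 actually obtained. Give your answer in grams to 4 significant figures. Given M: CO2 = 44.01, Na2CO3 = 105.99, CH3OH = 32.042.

Pure CH3OH = 144.3 × 0.5766 = 83.203 g.
n(CH3OH) = 83.203 / 32.042 = 2.5967 mol.
Step 1 (CH3OH:CO2 = 2:2): theoretical n(CO2) = 2.5967 mol; at 75.56% yield, n(CO2) = 1.9621 mol.
Step 2 (CO2:Na2CO3 = 1:1): theoretical n(Na2CO3) = 1.9621 mol, so theoretical mass = 1.9621 × 105.99 = 207.96 g.
At 73.86% yield, actual mass of Na2CO3 = 207.96 × 0.7386 = 153.60 g.

153.6 g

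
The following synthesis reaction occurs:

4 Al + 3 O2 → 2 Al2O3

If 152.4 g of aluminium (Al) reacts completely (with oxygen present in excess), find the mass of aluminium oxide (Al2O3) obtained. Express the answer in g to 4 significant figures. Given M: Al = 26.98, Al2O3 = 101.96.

288.0 g

n(Al) = 152.40 g / 26.98 g/mol = 5.6486 mol.
From the equation the Al:Al2O3 mole ratio is 4:2, so n(Al2O3) = 5.6486 × 2/4 = 2.8243 mol.
Mass of Al2O3 = 2.8243 mol × 101.96 g/mol = 287.97 g.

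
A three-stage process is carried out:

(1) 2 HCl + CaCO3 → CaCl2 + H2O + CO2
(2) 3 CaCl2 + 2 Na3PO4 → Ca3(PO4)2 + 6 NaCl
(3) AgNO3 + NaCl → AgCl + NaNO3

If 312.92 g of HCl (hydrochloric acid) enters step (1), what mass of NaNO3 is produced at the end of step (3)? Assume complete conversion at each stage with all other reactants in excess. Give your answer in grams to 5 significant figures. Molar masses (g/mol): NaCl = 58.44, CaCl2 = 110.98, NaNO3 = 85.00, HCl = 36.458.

729.56 g

n(HCl) = 312.92 / 36.458 = 8.58303 mol.
Reaction (1): HCl→CaCl2 ratio 2:1 ⇒ n(CaCl2) = 4.29151 mol.
Reaction (2): CaCl2→NaCl ratio 3:6 ⇒ n(NaCl) = 8.58303 mol.
Reaction (3): NaCl→NaNO3 ratio 1:1 ⇒ n(NaNO3) = 8.58303 mol.
Mass of NaNO3 = 8.58303 × 85.00 = 729.557 g.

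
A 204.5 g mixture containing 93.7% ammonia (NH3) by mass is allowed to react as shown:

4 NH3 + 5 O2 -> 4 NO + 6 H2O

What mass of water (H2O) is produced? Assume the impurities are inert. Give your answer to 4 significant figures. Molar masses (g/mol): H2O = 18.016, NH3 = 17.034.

304.0 g

Mass of pure NH3 = 204.5 g × 0.937 = 191.62 g.
n(NH3) = 191.62 g / 17.034 g/mol = 11.249 mol.
From the equation the NH3:H2O mole ratio is 4:6, so n(H2O) = 11.249 × 6/4 = 16.874 mol.
Mass of H2O = 16.874 mol × 18.016 g/mol = 303.99 g.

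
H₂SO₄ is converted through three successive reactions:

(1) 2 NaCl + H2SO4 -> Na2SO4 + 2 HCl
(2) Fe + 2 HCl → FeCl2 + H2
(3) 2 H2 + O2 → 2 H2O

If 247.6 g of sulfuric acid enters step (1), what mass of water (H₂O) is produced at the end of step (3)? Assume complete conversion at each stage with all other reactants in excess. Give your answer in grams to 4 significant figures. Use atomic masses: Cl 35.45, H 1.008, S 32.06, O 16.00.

45.48 g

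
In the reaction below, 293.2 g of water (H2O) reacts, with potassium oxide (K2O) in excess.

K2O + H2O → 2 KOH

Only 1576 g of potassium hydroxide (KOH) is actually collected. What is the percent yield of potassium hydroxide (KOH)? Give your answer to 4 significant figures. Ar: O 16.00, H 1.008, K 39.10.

86.30 %

M(H2O) = 2(1.008) + 16.00 = 18.016 g/mol.
M(KOH) = 39.10 + 16.00 + 1.008 = 56.108 g/mol.
n(H2O) = 293.20 g / 18.016 g/mol = 16.274 mol.
From the equation the H2O:KOH mole ratio is 1:2, so n(KOH) = 16.274 × 2/1 = 32.549 mol.
Mass of KOH = 32.549 mol × 56.108 g/mol = 1826.3 g.
This is the theoretical yield. Percent yield = 1576 g / 1826.3 g × 100% = 86.297%.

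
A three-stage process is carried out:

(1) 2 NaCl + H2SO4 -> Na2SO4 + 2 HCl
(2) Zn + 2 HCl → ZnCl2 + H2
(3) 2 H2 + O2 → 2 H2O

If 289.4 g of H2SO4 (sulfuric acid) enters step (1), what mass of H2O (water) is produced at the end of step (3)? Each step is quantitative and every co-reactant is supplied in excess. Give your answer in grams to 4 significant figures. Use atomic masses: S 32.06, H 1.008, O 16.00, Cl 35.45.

M(H2SO4) = 2(1.008) + 32.06 + 4(16.00) = 98.076 g/mol.
M(H2O) = 2(1.008) + 16.00 = 18.016 g/mol.
n(H2SO4) = 289.4 / 98.076 = 2.9508 mol.
Reaction (1): H2SO4→HCl ratio 1:2 ⇒ n(HCl) = 5.9015 mol.
Reaction (2): HCl→H2 ratio 2:1 ⇒ n(H2) = 2.9508 mol.
Reaction (3): H2→H2O ratio 2:2 ⇒ n(H2O) = 2.9508 mol.
Mass of H2O = 2.9508 × 18.016 = 53.161 g.

53.16 g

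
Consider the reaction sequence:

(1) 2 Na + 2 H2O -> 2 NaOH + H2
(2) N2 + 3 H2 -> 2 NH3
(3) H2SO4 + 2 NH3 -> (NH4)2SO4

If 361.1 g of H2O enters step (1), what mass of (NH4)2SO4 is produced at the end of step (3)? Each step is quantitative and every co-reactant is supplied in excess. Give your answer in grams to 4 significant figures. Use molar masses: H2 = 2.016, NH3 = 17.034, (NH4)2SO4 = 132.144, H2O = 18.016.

n(H2O) = 361.1 / 18.016 = 20.043 mol.
Reaction (1): H2O→H2 ratio 2:1 ⇒ n(H2) = 10.022 mol.
Reaction (2): H2→NH3 ratio 3:2 ⇒ n(NH3) = 6.6811 mol.
Reaction (3): NH3→(NH4)2SO4 ratio 2:1 ⇒ n((NH4)2SO4) = 3.3405 mol.
Mass of (NH4)2SO4 = 3.3405 × 132.144 = 441.43 g.

441.4 g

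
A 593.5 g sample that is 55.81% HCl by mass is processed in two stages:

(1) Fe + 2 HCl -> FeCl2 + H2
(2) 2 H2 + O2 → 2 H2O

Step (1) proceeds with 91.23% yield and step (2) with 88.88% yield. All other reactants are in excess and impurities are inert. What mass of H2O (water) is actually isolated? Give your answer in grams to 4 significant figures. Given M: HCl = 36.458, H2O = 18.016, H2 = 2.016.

66.36 g

Pure HCl = 593.5 × 0.5581 = 331.23 g.
n(HCl) = 331.23 / 36.458 = 9.0853 mol.
Step 1 (HCl:H2 = 2:1): theoretical n(H2) = 4.5427 mol; at 91.23% yield, n(H2) = 4.1443 mol.
Step 2 (H2:H2O = 2:2): theoretical n(H2O) = 4.1443 mol, so theoretical mass = 4.1443 × 18.016 = 74.663 g.
At 88.88% yield, actual mass of H2O = 74.663 × 0.8888 = 66.361 g.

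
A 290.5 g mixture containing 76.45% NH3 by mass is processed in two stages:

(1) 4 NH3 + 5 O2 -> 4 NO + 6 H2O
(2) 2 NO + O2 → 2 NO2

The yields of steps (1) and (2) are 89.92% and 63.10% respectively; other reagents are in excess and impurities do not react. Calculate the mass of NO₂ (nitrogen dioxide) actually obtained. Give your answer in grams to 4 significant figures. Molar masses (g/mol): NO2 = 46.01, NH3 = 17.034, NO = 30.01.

340.4 g

Pure NH3 = 290.5 × 0.7645 = 222.09 g.
n(NH3) = 222.09 / 17.034 = 13.038 mol.
Step 1 (NH3:NO = 4:4): theoretical n(NO) = 13.038 mol; at 89.92% yield, n(NO) = 11.724 mol.
Step 2 (NO:NO2 = 2:2): theoretical n(NO2) = 11.724 mol, so theoretical mass = 11.724 × 46.01 = 539.41 g.
At 63.10% yield, actual mass of NO2 = 539.41 × 0.6310 = 340.36 g.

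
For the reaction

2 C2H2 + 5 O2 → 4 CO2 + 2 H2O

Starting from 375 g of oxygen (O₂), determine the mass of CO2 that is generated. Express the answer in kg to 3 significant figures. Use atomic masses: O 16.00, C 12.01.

M(O2) = 2(16.00) = 32.00 g/mol.
M(CO2) = 12.01 + 2(16.00) = 44.01 g/mol.
n(O2) = 375.0 g / 32.00 g/mol = 11.72 mol.
From the equation the O2:CO2 mole ratio is 5:4, so n(CO2) = 11.72 × 4/5 = 9.375 mol.
Mass of CO2 = 9.375 mol × 44.01 g/mol = 412.6 g.
Converting to kg: 412.6 g = 0.413 kg.

0.413 kg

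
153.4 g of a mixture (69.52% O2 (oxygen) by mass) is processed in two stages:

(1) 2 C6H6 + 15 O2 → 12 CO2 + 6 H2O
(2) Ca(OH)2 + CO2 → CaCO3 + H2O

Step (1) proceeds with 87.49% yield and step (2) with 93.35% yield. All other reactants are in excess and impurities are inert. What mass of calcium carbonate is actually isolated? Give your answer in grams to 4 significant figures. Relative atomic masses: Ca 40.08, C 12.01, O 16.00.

Pure O2 = 153.4 × 0.6952 = 106.64 g.
M(O2) = 2(16.00) = 32.00 g/mol.
M(CaCO3) = 40.08 + 12.01 + 3(16.00) = 100.09 g/mol.
n(O2) = 106.64 / 32.00 = 3.3326 mol.
Step 1 (O2:CO2 = 15:12): theoretical n(CO2) = 2.6661 mol; at 87.49% yield, n(CO2) = 2.3326 mol.
Step 2 (CO2:CaCO3 = 1:1): theoretical n(CaCO3) = 2.3326 mol, so theoretical mass = 2.3326 × 100.09 = 233.47 g.
At 93.35% yield, actual mass of CaCO3 = 233.47 × 0.9335 = 217.94 g.

217.9 g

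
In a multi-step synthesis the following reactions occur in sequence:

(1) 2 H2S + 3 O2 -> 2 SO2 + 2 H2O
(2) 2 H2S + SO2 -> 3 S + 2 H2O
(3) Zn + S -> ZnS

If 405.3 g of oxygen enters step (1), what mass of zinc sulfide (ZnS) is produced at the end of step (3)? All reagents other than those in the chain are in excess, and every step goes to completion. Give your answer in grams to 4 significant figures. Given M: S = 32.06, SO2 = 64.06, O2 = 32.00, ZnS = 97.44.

2468 g

n(O2) = 405.3 / 32.00 = 12.666 mol.
Reaction (1): O2→SO2 ratio 3:2 ⇒ n(SO2) = 8.4437 mol.
Reaction (2): SO2→S ratio 1:3 ⇒ n(S) = 25.331 mol.
Reaction (3): S→ZnS ratio 1:1 ⇒ n(ZnS) = 25.331 mol.
Mass of ZnS = 25.331 × 97.44 = 2468.3 g.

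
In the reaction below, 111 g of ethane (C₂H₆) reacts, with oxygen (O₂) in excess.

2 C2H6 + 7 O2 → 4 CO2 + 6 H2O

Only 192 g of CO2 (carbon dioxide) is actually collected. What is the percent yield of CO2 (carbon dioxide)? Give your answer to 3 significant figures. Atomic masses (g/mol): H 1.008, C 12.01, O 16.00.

59.1 %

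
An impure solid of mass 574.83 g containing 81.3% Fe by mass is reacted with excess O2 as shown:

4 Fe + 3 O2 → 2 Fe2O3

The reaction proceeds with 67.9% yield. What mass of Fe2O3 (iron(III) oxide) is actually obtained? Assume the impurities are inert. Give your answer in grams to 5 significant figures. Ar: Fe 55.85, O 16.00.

Pure Fe available = 574.83 g × 0.813 = 467.337 g.
M(Fe) = 55.85 g/mol.
M(Fe2O3) = 2(55.85) + 3(16.00) = 159.70 g/mol.
n(Fe) = 467.337 g / 55.85 g/mol = 8.36771 mol.
From the equation the Fe:Fe2O3 mole ratio is 4:2, so n(Fe2O3) = 8.36771 × 2/4 = 4.18386 mol.
Mass of Fe2O3 = 4.18386 mol × 159.70 g/mol = 668.162 g.
Actual mass collected = 668.162 g × 0.679 = 453.682 g.

453.68 g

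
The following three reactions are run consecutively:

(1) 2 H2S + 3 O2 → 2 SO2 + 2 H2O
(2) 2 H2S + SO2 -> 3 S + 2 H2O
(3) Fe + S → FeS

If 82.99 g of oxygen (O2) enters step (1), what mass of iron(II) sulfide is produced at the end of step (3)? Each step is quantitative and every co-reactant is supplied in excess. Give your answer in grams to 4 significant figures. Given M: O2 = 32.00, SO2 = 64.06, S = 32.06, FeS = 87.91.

n(O2) = 82.99 / 32.00 = 2.5934 mol.
Reaction (1): O2→SO2 ratio 3:2 ⇒ n(SO2) = 1.7290 mol.
Reaction (2): SO2→S ratio 1:3 ⇒ n(S) = 5.1869 mol.
Reaction (3): S→FeS ratio 1:1 ⇒ n(FeS) = 5.1869 mol.
Mass of FeS = 5.1869 × 87.91 = 455.98 g.

456.0 g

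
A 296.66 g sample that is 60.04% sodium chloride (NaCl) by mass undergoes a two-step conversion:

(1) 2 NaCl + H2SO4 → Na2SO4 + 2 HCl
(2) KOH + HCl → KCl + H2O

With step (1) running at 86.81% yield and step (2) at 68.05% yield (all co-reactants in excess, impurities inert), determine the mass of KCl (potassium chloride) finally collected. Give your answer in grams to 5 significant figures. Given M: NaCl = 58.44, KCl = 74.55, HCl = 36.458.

134.23 g

Pure NaCl = 296.66 × 0.6004 = 178.115 g.
n(NaCl) = 178.115 / 58.44 = 3.04782 mol.
Step 1 (NaCl:HCl = 2:2): theoretical n(HCl) = 3.04782 mol; at 86.81% yield, n(HCl) = 2.64581 mol.
Step 2 (HCl:KCl = 1:1): theoretical n(KCl) = 2.64581 mol, so theoretical mass = 2.64581 × 74.55 = 197.245 g.
At 68.05% yield, actual mass of KCl = 197.245 × 0.6805 = 134.225 g.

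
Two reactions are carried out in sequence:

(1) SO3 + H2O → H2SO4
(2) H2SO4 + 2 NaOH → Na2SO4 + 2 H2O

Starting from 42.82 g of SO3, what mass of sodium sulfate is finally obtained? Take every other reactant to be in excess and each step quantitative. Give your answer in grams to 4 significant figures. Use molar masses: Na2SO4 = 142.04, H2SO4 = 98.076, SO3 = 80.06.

75.97 g

n(SO3) = 42.820 / 80.06 = 0.53485 mol.
Step 1 gives a 1:1 ratio of SO3 to H2SO4, so n(H2SO4) = 0.53485 mol.
In step 2 the H2SO4:Na2SO4 ratio is 1:1, so n(Na2SO4) = 0.53485 mol.
Mass of Na2SO4 = 0.53485 × 142.04 = 75.970 g.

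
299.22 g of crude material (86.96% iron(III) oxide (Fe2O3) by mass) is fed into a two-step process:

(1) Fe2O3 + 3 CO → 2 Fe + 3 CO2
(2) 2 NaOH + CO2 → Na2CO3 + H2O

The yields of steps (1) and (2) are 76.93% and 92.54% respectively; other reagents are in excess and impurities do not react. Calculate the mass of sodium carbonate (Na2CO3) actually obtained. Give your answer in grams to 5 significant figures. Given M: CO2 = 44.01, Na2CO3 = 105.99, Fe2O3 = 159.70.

Pure Fe2O3 = 299.22 × 0.8696 = 260.202 g.
n(Fe2O3) = 260.202 / 159.70 = 1.62932 mol.
Step 1 (Fe2O3:CO2 = 1:3): theoretical n(CO2) = 4.88795 mol; at 76.93% yield, n(CO2) = 3.76030 mol.
Step 2 (CO2:Na2CO3 = 1:1): theoretical n(Na2CO3) = 3.76030 mol, so theoretical mass = 3.76030 × 105.99 = 398.554 g.
At 92.54% yield, actual mass of Na2CO3 = 398.554 × 0.9254 = 368.822 g.

368.82 g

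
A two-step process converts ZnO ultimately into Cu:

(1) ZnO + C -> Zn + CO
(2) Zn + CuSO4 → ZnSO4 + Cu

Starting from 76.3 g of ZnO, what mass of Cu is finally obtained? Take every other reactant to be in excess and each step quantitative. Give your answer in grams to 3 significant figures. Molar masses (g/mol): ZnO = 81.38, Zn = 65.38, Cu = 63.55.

59.6 g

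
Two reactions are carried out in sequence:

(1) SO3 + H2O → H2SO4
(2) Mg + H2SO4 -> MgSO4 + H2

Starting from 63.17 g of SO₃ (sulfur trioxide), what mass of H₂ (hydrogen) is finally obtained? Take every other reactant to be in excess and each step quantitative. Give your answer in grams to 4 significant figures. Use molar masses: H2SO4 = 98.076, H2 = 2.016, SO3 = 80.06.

1.591 g

n(SO3) = 63.170 / 80.06 = 0.78903 mol.
Step 1 gives a 1:1 ratio of SO3 to H2SO4, so n(H2SO4) = 0.78903 mol.
In step 2 the H2SO4:H2 ratio is 1:1, so n(H2) = 0.78903 mol.
Mass of H2 = 0.78903 × 2.016 = 1.5907 g.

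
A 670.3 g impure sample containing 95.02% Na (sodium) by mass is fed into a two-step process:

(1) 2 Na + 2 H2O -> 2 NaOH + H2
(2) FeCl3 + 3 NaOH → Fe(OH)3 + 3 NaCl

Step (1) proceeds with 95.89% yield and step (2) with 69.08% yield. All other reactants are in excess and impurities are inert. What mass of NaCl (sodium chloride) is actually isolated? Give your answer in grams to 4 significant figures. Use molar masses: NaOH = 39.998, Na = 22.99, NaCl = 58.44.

Pure Na = 670.3 × 0.9502 = 636.92 g.
n(Na) = 636.92 / 22.99 = 27.704 mol.
Step 1 (Na:NaOH = 2:2): theoretical n(NaOH) = 27.704 mol; at 95.89% yield, n(NaOH) = 26.566 mol.
Step 2 (NaOH:NaCl = 3:3): theoretical n(NaCl) = 26.566 mol, so theoretical mass = 26.566 × 58.44 = 1552.5 g.
At 69.08% yield, actual mass of NaCl = 1552.5 × 0.6908 = 1072.5 g.

1072 g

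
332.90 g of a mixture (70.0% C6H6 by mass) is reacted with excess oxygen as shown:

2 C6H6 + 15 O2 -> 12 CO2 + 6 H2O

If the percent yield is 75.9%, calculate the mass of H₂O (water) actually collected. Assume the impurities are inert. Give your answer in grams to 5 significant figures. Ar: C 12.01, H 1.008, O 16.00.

122.39 g

Pure C6H6 available = 332.90 g × 0.700 = 233.030 g.
M(C6H6) = 6(12.01) + 6(1.008) = 78.108 g/mol.
M(H2O) = 2(1.008) + 16.00 = 18.016 g/mol.
n(C6H6) = 233.030 g / 78.108 g/mol = 2.98343 mol.
From the equation the C6H6:H2O mole ratio is 2:6, so n(H2O) = 2.98343 × 6/2 = 8.95030 mol.
Mass of H2O = 8.95030 mol × 18.016 g/mol = 161.249 g.
Actual mass collected = 161.249 g × 0.759 = 122.388 g.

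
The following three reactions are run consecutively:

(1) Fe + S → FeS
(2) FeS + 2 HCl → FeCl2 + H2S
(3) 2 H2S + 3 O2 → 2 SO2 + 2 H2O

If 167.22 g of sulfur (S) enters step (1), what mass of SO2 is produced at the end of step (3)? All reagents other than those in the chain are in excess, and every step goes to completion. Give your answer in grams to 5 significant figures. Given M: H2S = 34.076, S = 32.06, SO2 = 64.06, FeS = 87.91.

334.13 g

n(S) = 167.22 / 32.06 = 5.21585 mol.
Reaction (1): S→FeS ratio 1:1 ⇒ n(FeS) = 5.21585 mol.
Reaction (2): FeS→H2S ratio 1:1 ⇒ n(H2S) = 5.21585 mol.
Reaction (3): H2S→SO2 ratio 2:2 ⇒ n(SO2) = 5.21585 mol.
Mass of SO2 = 5.21585 × 64.06 = 334.127 g.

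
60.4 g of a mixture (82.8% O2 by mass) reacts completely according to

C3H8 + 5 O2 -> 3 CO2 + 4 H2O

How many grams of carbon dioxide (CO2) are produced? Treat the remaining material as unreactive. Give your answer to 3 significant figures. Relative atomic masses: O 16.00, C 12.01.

41.3 g

Mass of pure O2 = 60.4 g × 0.828 = 50.01 g.
M(O2) = 2(16.00) = 32.00 g/mol.
M(CO2) = 12.01 + 2(16.00) = 44.01 g/mol.
n(O2) = 50.01 g / 32.00 g/mol = 1.563 mol.
From the equation the O2:CO2 mole ratio is 5:3, so n(CO2) = 1.563 × 3/5 = 0.9377 mol.
Mass of CO2 = 0.9377 mol × 44.01 g/mol = 41.27 g.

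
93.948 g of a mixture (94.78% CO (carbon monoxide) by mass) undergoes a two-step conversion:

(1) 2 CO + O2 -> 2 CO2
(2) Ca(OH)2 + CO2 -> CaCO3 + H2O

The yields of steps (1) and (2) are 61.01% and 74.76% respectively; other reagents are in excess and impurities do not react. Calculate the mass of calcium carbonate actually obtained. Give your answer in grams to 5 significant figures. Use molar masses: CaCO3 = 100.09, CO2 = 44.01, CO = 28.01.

145.13 g

Pure CO = 93.948 × 0.9478 = 89.0439 g.
n(CO) = 89.0439 / 28.01 = 3.17900 mol.
Step 1 (CO:CO2 = 2:2): theoretical n(CO2) = 3.17900 mol; at 61.01% yield, n(CO2) = 1.93951 mol.
Step 2 (CO2:CaCO3 = 1:1): theoretical n(CaCO3) = 1.93951 mol, so theoretical mass = 1.93951 × 100.09 = 194.126 g.
At 74.76% yield, actual mass of CaCO3 = 194.126 × 0.7476 = 145.128 g.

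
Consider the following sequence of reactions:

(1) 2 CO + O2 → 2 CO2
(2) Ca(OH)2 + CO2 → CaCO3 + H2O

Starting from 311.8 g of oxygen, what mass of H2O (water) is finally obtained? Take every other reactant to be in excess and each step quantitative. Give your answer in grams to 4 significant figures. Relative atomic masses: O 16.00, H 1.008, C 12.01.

351.1 g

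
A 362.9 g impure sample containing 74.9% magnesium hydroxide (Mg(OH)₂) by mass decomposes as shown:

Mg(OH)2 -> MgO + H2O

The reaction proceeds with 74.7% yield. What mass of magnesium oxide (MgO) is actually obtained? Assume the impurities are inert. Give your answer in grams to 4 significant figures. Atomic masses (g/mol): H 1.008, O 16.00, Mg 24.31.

140.3 g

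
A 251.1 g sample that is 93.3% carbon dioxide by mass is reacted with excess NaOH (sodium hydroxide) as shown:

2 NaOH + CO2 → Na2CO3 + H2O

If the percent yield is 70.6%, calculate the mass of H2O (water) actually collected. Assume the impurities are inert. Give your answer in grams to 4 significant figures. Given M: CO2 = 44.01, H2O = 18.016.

67.71 g

Pure CO2 available = 251.1 g × 0.933 = 234.28 g.
n(CO2) = 234.28 g / 44.01 g/mol = 5.3233 mol.
From the equation the CO2:H2O mole ratio is 1:1, so n(H2O) = 5.3233 × 1/1 = 5.3233 mol.
Mass of H2O = 5.3233 mol × 18.016 g/mol = 95.904 g.
Actual mass collected = 95.904 g × 0.706 = 67.708 g.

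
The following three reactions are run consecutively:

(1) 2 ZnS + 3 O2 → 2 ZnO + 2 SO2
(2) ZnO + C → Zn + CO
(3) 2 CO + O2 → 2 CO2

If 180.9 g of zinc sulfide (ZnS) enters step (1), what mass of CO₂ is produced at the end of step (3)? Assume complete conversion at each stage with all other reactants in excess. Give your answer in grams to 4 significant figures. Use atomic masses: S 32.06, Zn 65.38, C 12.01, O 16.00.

81.71 g

M(ZnS) = 65.38 + 32.06 = 97.44 g/mol.
M(CO2) = 12.01 + 2(16.00) = 44.01 g/mol.
n(ZnS) = 180.9 / 97.44 = 1.8565 mol.
Reaction (1): ZnS→ZnO ratio 2:2 ⇒ n(ZnO) = 1.8565 mol.
Reaction (2): ZnO→CO ratio 1:1 ⇒ n(CO) = 1.8565 mol.
Reaction (3): CO→CO2 ratio 2:2 ⇒ n(CO2) = 1.8565 mol.
Mass of CO2 = 1.8565 × 44.01 = 81.706 g.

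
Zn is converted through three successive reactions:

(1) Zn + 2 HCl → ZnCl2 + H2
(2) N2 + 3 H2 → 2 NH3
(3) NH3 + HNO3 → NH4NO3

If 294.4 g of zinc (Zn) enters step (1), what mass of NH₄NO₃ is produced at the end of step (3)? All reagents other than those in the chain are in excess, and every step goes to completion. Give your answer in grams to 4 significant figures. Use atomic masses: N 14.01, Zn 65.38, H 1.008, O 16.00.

240.3 g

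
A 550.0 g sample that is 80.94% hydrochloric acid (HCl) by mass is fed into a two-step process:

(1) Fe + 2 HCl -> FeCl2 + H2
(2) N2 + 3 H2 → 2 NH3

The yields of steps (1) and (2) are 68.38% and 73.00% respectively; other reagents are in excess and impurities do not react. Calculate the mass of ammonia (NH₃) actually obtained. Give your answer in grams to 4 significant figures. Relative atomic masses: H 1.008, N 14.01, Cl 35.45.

34.61 g

Pure HCl = 550.0 × 0.8094 = 445.17 g.
M(HCl) = 1.008 + 35.45 = 36.458 g/mol.
M(NH3) = 14.01 + 3(1.008) = 17.034 g/mol.
n(HCl) = 445.17 / 36.458 = 12.210 mol.
Step 1 (HCl:H2 = 2:1): theoretical n(H2) = 6.1052 mol; at 68.38% yield, n(H2) = 4.1748 mol.
Step 2 (H2:NH3 = 3:2): theoretical n(NH3) = 2.7832 mol, so theoretical mass = 2.7832 × 17.034 = 47.409 g.
At 73.00% yield, actual mass of NH3 = 47.409 × 0.7300 = 34.608 g.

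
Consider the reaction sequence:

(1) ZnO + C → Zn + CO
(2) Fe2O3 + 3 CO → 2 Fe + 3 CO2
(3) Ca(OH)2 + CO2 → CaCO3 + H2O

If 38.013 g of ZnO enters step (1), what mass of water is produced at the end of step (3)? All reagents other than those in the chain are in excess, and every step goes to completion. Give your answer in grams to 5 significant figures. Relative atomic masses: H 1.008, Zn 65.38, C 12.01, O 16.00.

8.4154 g

M(ZnO) = 65.38 + 16.00 = 81.38 g/mol.
M(H2O) = 2(1.008) + 16.00 = 18.016 g/mol.
n(ZnO) = 38.013 / 81.38 = 0.467105 mol.
Reaction (1): ZnO→CO ratio 1:1 ⇒ n(CO) = 0.467105 mol.
Reaction (2): CO→CO2 ratio 3:3 ⇒ n(CO2) = 0.467105 mol.
Reaction (3): CO2→H2O ratio 1:1 ⇒ n(H2O) = 0.467105 mol.
Mass of H2O = 0.467105 × 18.016 = 8.41536 g.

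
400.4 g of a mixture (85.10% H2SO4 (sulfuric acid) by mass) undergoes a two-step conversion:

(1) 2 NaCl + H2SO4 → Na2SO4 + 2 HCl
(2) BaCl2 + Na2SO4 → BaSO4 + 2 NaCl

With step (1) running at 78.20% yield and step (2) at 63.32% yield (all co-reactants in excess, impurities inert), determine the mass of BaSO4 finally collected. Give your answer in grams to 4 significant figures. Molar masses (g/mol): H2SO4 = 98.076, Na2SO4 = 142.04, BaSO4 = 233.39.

401.5 g

Pure H2SO4 = 400.4 × 0.8510 = 340.74 g.
n(H2SO4) = 340.74 / 98.076 = 3.4742 mol.
Step 1 (H2SO4:Na2SO4 = 1:1): theoretical n(Na2SO4) = 3.4742 mol; at 78.20% yield, n(Na2SO4) = 2.7169 mol.
Step 2 (Na2SO4:BaSO4 = 1:1): theoretical n(BaSO4) = 2.7169 mol, so theoretical mass = 2.7169 × 233.39 = 634.09 g.
At 63.32% yield, actual mass of BaSO4 = 634.09 × 0.6332 = 401.50 g.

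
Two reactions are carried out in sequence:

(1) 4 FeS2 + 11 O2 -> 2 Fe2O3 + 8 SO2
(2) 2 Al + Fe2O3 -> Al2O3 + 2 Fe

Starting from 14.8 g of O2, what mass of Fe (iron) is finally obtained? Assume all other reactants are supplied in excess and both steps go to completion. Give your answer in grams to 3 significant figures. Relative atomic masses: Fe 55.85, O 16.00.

9.39 g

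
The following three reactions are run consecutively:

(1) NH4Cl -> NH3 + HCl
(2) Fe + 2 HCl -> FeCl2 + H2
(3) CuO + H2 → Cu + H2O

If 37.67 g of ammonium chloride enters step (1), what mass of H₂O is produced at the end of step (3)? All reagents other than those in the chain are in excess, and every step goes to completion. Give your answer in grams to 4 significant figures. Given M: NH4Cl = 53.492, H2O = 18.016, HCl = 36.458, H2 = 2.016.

6.344 g

n(NH4Cl) = 37.67 / 53.492 = 0.70422 mol.
Reaction (1): NH4Cl→HCl ratio 1:1 ⇒ n(HCl) = 0.70422 mol.
Reaction (2): HCl→H2 ratio 2:1 ⇒ n(H2) = 0.35211 mol.
Reaction (3): H2→H2O ratio 1:1 ⇒ n(H2O) = 0.35211 mol.
Mass of H2O = 0.35211 × 18.016 = 6.3436 g.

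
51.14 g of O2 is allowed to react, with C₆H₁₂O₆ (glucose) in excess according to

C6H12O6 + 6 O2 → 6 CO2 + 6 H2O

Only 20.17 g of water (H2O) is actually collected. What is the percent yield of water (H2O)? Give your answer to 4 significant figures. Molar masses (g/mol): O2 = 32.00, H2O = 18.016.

70.05 %

n(O2) = 51.140 g / 32.00 g/mol = 1.5981 mol.
From the equation the O2:H2O mole ratio is 6:6, so n(H2O) = 1.5981 × 6/6 = 1.5981 mol.
Mass of H2O = 1.5981 mol × 18.016 g/mol = 28.792 g.
This is the theoretical yield. Percent yield = 20.17 g / 28.792 g × 100% = 70.055%.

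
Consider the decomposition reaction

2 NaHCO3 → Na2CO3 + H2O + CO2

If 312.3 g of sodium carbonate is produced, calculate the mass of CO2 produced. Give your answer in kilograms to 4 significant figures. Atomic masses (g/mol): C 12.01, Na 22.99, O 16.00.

0.1297 kg

M(Na2CO3) = 2(22.99) + 12.01 + 3(16.00) = 105.99 g/mol.
M(CO2) = 12.01 + 2(16.00) = 44.01 g/mol.
n(Na2CO3) = 312.30 g / 105.99 g/mol = 2.9465 mol.
From the equation the Na2CO3:CO2 mole ratio is 1:1, so n(CO2) = 2.9465 × 1/1 = 2.9465 mol.
Mass of CO2 = 2.9465 mol × 44.01 g/mol = 129.68 g.
Converting to kg: 129.68 g = 0.1297 kg.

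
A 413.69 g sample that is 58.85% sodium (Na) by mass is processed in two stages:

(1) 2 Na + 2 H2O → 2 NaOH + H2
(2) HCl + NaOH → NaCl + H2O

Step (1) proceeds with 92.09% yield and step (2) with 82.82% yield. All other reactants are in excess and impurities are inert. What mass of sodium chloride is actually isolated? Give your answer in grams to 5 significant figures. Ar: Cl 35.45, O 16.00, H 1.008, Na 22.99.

Pure Na = 413.69 × 0.5885 = 243.457 g.
M(Na) = 22.99 g/mol.
M(NaCl) = 22.99 + 35.45 = 58.44 g/mol.
n(Na) = 243.457 / 22.99 = 10.5897 mol.
Step 1 (Na:NaOH = 2:2): theoretical n(NaOH) = 10.5897 mol; at 92.09% yield, n(NaOH) = 9.75203 mol.
Step 2 (NaOH:NaCl = 1:1): theoretical n(NaCl) = 9.75203 mol, so theoretical mass = 9.75203 × 58.44 = 569.909 g.
At 82.82% yield, actual mass of NaCl = 569.909 × 0.8282 = 471.998 g.

472.00 g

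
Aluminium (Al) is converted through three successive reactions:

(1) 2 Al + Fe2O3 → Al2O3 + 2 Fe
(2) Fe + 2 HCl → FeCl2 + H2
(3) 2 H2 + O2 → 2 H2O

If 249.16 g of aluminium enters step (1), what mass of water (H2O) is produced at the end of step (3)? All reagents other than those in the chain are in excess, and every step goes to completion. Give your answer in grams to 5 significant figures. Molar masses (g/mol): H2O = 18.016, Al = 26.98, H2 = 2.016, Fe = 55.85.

166.38 g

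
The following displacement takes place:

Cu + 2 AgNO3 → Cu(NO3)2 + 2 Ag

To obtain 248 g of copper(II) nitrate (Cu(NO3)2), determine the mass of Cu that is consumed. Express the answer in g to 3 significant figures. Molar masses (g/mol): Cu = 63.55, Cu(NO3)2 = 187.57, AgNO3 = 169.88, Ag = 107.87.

84.0 g

n(Cu(NO3)2) = 248.0 g / 187.57 g/mol = 1.322 mol.
From the equation the Cu(NO3)2:Cu mole ratio is 1:1, so n(Cu) = 1.322 × 1/1 = 1.322 mol.
Mass of Cu = 1.322 mol × 63.55 g/mol = 84.02 g.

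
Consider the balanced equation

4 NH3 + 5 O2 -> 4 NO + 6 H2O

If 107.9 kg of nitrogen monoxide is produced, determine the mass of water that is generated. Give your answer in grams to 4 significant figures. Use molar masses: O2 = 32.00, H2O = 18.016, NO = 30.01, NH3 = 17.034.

Convert: 107.9 kg = 107900 g.
n(NO) = 107900 g / 30.01 g/mol = 3595.5 mol.
From the equation the NO:H2O mole ratio is 4:6, so n(H2O) = 3595.5 × 6/4 = 5393.2 mol.
Mass of H2O = 5393.2 mol × 18.016 g/mol = 97164 g.

97160 g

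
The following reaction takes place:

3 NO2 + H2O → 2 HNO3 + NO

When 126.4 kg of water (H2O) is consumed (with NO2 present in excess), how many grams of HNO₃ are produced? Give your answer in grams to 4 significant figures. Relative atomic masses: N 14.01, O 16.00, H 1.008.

M(H2O) = 2(1.008) + 16.00 = 18.016 g/mol.
M(HNO3) = 1.008 + 14.01 + 3(16.00) = 63.018 g/mol.
Convert: 126.4 kg = 126400 g.
n(H2O) = 126400 g / 18.016 g/mol = 7016.0 mol.
From the equation the H2O:HNO3 mole ratio is 1:2, so n(HNO3) = 7016.0 × 2/1 = 14032 mol.
Mass of HNO3 = 14032 mol × 63.018 g/mol = 884270 g.

884300 g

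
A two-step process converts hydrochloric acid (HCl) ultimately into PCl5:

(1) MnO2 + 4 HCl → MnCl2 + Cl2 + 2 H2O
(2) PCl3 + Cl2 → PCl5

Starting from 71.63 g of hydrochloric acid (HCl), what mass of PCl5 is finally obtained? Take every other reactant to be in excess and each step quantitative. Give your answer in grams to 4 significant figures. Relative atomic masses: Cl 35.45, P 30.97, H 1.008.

102.3 g

M(HCl) = 1.008 + 35.45 = 36.458 g/mol.
M(PCl5) = 30.97 + 5(35.45) = 208.22 g/mol.
n(HCl) = 71.630 / 36.458 = 1.9647 mol.
Step 1 gives a 4:1 ratio of HCl to Cl2, so n(Cl2) = 0.49118 mol.
In step 2 the Cl2:PCl5 ratio is 1:1, so n(PCl5) = 0.49118 mol.
Mass of PCl5 = 0.49118 × 208.22 = 102.27 g.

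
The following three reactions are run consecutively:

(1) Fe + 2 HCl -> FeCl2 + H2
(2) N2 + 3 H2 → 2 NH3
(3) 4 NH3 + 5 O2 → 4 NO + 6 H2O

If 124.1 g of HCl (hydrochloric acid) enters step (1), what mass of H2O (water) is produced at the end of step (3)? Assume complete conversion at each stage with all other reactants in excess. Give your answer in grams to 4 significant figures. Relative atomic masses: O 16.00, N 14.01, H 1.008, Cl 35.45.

30.66 g

M(HCl) = 1.008 + 35.45 = 36.458 g/mol.
M(H2O) = 2(1.008) + 16.00 = 18.016 g/mol.
n(HCl) = 124.1 / 36.458 = 3.4039 mol.
Reaction (1): HCl→H2 ratio 2:1 ⇒ n(H2) = 1.7020 mol.
Reaction (2): H2→NH3 ratio 3:2 ⇒ n(NH3) = 1.1346 mol.
Reaction (3): NH3→H2O ratio 4:6 ⇒ n(H2O) = 1.7020 mol.
Mass of H2O = 1.7020 × 18.016 = 30.662 g.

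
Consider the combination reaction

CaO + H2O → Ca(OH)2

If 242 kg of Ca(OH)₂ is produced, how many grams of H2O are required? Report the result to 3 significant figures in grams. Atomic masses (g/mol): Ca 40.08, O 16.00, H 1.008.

58800 g

M(Ca(OH)2) = 40.08 + 2(16.00) + 2(1.008) = 74.096 g/mol.
M(H2O) = 2(1.008) + 16.00 = 18.016 g/mol.
Convert: 242 kg = 242000 g.
n(Ca(OH)2) = 242000 g / 74.096 g/mol = 3266 mol.
From the equation the Ca(OH)2:H2O mole ratio is 1:1, so n(H2O) = 3266 × 1/1 = 3266 mol.
Mass of H2O = 3266 mol × 18.016 g/mol = 58840 g.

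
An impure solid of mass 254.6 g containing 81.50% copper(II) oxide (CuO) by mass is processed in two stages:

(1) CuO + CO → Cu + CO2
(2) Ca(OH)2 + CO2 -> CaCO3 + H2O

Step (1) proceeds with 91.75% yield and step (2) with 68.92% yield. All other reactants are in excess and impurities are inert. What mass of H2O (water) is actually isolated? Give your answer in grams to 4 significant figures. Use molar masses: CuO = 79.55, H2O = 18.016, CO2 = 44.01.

Pure CuO = 254.6 × 0.8150 = 207.50 g.
n(CuO) = 207.50 / 79.55 = 2.6084 mol.
Step 1 (CuO:CO2 = 1:1): theoretical n(CO2) = 2.6084 mol; at 91.75% yield, n(CO2) = 2.3932 mol.
Step 2 (CO2:H2O = 1:1): theoretical n(H2O) = 2.3932 mol, so theoretical mass = 2.3932 × 18.016 = 43.116 g.
At 68.92% yield, actual mass of H2O = 43.116 × 0.6892 = 29.716 g.

29.72 g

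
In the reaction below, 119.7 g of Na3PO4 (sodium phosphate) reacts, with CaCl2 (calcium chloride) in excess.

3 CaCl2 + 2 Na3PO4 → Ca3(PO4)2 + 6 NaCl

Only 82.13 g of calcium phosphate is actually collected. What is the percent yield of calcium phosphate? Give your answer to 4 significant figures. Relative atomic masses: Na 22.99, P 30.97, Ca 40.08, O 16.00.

M(Na3PO4) = 3(22.99) + 30.97 + 4(16.00) = 163.94 g/mol.
M(Ca3(PO4)2) = 3(40.08) + 2(30.97) + 8(16.00) = 310.18 g/mol.
n(Na3PO4) = 119.70 g / 163.94 g/mol = 0.73015 mol.
From the equation the Na3PO4:Ca3(PO4)2 mole ratio is 2:1, so n(Ca3(PO4)2) = 0.73015 × 1/2 = 0.36507 mol.
Mass of Ca3(PO4)2 = 0.36507 mol × 310.18 g/mol = 113.24 g.
This is the theoretical yield. Percent yield = 82.13 g / 113.24 g × 100% = 72.529%.

72.53 %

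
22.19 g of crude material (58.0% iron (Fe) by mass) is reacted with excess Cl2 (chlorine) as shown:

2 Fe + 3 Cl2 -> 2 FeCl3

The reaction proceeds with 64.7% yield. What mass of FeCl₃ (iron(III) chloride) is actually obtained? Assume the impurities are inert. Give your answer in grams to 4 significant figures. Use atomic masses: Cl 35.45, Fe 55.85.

Pure Fe available = 22.19 g × 0.580 = 12.870 g.
M(Fe) = 55.85 g/mol.
M(FeCl3) = 55.85 + 3(35.45) = 162.20 g/mol.
n(Fe) = 12.870 g / 55.85 g/mol = 0.23044 mol.
From the equation the Fe:FeCl3 mole ratio is 2:2, so n(FeCl3) = 0.23044 × 2/2 = 0.23044 mol.
Mass of FeCl3 = 0.23044 mol × 162.20 g/mol = 37.378 g.
Actual mass collected = 37.378 g × 0.647 = 24.183 g.

24.18 g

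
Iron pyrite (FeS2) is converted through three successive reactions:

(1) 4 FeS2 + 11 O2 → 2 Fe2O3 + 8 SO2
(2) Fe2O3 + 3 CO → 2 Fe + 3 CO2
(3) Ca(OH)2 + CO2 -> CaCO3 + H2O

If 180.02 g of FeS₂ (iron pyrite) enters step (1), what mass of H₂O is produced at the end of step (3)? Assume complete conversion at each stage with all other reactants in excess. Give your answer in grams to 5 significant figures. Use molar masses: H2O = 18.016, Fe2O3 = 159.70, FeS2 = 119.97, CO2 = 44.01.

40.551 g

n(FeS2) = 180.02 / 119.97 = 1.50054 mol.
Reaction (1): FeS2→Fe2O3 ratio 4:2 ⇒ n(Fe2O3) = 0.750271 mol.
Reaction (2): Fe2O3→CO2 ratio 1:3 ⇒ n(CO2) = 2.25081 mol.
Reaction (3): CO2→H2O ratio 1:1 ⇒ n(H2O) = 2.25081 mol.
Mass of H2O = 2.25081 × 18.016 = 40.5506 g.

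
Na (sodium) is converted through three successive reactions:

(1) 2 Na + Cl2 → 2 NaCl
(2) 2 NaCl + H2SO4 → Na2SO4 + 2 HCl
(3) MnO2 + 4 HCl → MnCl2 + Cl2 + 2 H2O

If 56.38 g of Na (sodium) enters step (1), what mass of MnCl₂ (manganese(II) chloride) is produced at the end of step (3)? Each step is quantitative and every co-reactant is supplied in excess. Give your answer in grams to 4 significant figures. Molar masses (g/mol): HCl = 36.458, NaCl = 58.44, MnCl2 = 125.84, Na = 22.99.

77.15 g

n(Na) = 56.38 / 22.99 = 2.4524 mol.
Reaction (1): Na→NaCl ratio 2:2 ⇒ n(NaCl) = 2.4524 mol.
Reaction (2): NaCl→HCl ratio 2:2 ⇒ n(HCl) = 2.4524 mol.
Reaction (3): HCl→MnCl2 ratio 4:1 ⇒ n(MnCl2) = 0.61309 mol.
Mass of MnCl2 = 0.61309 × 125.84 = 77.152 g.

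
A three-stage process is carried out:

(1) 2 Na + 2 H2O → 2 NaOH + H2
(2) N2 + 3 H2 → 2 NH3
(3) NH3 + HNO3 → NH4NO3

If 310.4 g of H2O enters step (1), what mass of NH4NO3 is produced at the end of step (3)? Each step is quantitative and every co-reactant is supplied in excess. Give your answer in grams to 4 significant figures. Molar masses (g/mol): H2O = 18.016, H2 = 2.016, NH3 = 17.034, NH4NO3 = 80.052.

459.7 g

n(H2O) = 310.4 / 18.016 = 17.229 mol.
Reaction (1): H2O→H2 ratio 2:1 ⇒ n(H2) = 8.6146 mol.
Reaction (2): H2→NH3 ratio 3:2 ⇒ n(NH3) = 5.7430 mol.
Reaction (3): NH3→NH4NO3 ratio 1:1 ⇒ n(NH4NO3) = 5.7430 mol.
Mass of NH4NO3 = 5.7430 × 80.052 = 459.74 g.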